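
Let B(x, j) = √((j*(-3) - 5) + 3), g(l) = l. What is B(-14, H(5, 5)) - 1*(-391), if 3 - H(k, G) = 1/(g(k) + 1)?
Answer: 391 + I*√42/2 ≈ 391.0 + 3.2404*I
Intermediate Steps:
H(k, G) = 3 - 1/(1 + k) (H(k, G) = 3 - 1/(k + 1) = 3 - 1/(1 + k))
B(x, j) = √(-2 - 3*j) (B(x, j) = √((-3*j - 5) + 3) = √((-5 - 3*j) + 3) = √(-2 - 3*j))
B(-14, H(5, 5)) - 1*(-391) = √(-2 - 3*(2 + 3*5)/(1 + 5)) - 1*(-391) = √(-2 - 3*(2 + 15)/6) + 391 = √(-2 - 17/2) + 391 = √(-21/2) + 391 = I*√42/2 + 391 = 391 + I*√42/2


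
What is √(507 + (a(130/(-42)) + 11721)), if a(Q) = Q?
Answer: √5391183/21 ≈ 110.57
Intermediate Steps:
√(507 + (a(130/(-42)) + 11721)) = √(507 + (130/(-42) + 11721)) = √(507 + (130*(-1/42) + 11721)) = √(507 + (-65/21 + 11721)) = √(507 + 246076/21) = √(256723/21) = √5391183/21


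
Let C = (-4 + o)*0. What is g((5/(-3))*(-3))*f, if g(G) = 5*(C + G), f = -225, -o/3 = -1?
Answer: -5625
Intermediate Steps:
o = 3 (o = -3*(-1) = 3)
C = 0 (C = (-4 + 3)*0 = -1*0 = 0)
g(G) = 5*G (g(G) = 5*(0 + G) = 5*G)
g((5/(-3))*(-3))*f = (5*((5/(-3))*(-3)))*(-225) = (5*((5*(-⅓))*(-3)))*(-225) = (5*(-5/3*(-3)))*(-225) = (5*5)*(-225) = 25*(-225) = -5625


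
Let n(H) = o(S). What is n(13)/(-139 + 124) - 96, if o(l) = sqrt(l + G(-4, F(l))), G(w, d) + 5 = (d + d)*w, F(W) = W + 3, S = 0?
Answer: -96 - I*sqrt(29)/15 ≈ -96.0 - 0.35901*I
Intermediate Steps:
F(W) = 3 + W
G(w, d) = -5 + 2*d*w (G(w, d) = -5 + (d + d)*w = -5 + (2*d)*w = -5 + 2*d*w)
o(l) = sqrt(-29 - 7*l) (o(l) = sqrt(l + (-5 + 2*(3 + l)*(-4))) = sqrt(l + (-5 + (-24 - 8*l))) = sqrt(l + (-29 - 8*l)) = sqrt(-29 - 7*l))
n(H) = I*sqrt(29) (n(H) = sqrt(-29 - 7*0) = sqrt(-29 + 0) = sqrt(-29) = I*sqrt(29))
n(13)/(-139 + 124) - 96 = (I*sqrt(29))/(-139 + 124) - 96 = (I*sqrt(29))/(-15) - 96 = -I*sqrt(29)/15 - 96 = -96 - I*sqrt(29)/15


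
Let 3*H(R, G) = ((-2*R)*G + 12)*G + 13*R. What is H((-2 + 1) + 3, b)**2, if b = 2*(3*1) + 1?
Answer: 7396/9 ≈ 821.78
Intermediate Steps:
b = 7 (b = 2*3 + 1 = 6 + 1 = 7)
H(R, G) = 13*R/3 + G*(12 - 2*G*R)/3 (H(R, G) = (((-2*R)*G + 12)*G + 13*R)/3 = ((-2*G*R + 12)*G + 13*R)/3 = ((12 - 2*G*R)*G + 13*R)/3 = (G*(12 - 2*G*R) + 13*R)/3 = (13*R + G*(12 - 2*G*R))/3 = 13*R/3 + G*(12 - 2*G*R)/3)
H((-2 + 1) + 3, b)**2 = (4*7 + 13*((-2 + 1) + 3)/3 - 2/3*((-2 + 1) + 3)*7**2)**2 = (28 + 13*(-1 + 3)/3 - 2/3*(-1 + 3)*49)**2 = (28 + (13/3)*2 - 2/3*2*49)**2 = (28 + 26/3 - 196/3)**2 = (-86/3)**2 = 7396/9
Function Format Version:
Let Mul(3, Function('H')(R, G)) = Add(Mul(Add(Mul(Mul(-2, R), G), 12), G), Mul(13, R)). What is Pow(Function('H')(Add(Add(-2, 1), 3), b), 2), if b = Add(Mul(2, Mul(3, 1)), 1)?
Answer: Rational(7396, 9) ≈ 821.78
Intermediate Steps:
b = 7 (b = Add(Mul(2, 3), 1) = Add(6, 1) = 7)
Function('H')(R, G) = Add(Mul(Rational(13, 3), R), Mul(Rational(1, 3), G, Add(12, Mul(-2, G, R)))) (Function('H')(R, G) = Mul(Rational(1, 3), Add(Mul(Add(Mul(Mul(-2, R), G), 12), G), Mul(13, R))) = Mul(Rational(1, 3), Add(Mul(Add(Mul(-2, G, R), 12), G), Mul(13, R))) = Mul(Rational(1, 3), Add(Mul(Add(12, Mul(-2, G, R)), G), Mul(13, R))) = Mul(Rational(1, 3), Add(Mul(G, Add(12, Mul(-2, G, R))), Mul(13, R))) = Mul(Rational(1, 3), Add(Mul(13, R), Mul(G, Add(12, Mul(-2, G, R))))) = Add(Mul(Rational(13, 3), R), Mul(Rational(1, 3), G, Add(12, Mul(-2, G, R)))))
Pow(Function('H')(Add(Add(-2, 1), 3), b), 2) = Pow(Add(Mul(4, 7), Mul(Rational(13, 3), Add(Add(-2, 1), 3)), Mul(Rational(-2, 3), Add(Add(-2, 1), 3), Pow(7, 2))), 2) = Pow(Add(28, Mul(Rational(13, 3), Add(-1, 3)), Mul(Rational(-2, 3), Add(-1, 3), 49)), 2) = Pow(Add(28, Mul(Rational(13, 3), 2), Mul(Rational(-2, 3), 2, 49)), 2) = Pow(Add(28, Rational(26, 3), Rational(-196, 3)), 2) = Pow(Rational(-86, 3), 2) = Rational(7396, 9)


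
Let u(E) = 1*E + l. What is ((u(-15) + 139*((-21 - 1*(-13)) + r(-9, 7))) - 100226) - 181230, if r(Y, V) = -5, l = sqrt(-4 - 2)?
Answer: -283278 + I*sqrt(6) ≈ -2.8328e+5 + 2.4495*I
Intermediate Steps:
l = I*sqrt(6) (l = sqrt(-6) = I*sqrt(6) ≈ 2.4495*I)
u(E) = E + I*sqrt(6) (u(E) = 1*E + I*sqrt(6) = E + I*sqrt(6))
((u(-15) + 139*((-21 - 1*(-13)) + r(-9, 7))) - 100226) - 181230 = (((-15 + I*sqrt(6)) + 139*((-21 - 1*(-13)) - 5)) - 100226) - 181230 = (((-15 + I*sqrt(6)) + 139*((-21 + 13) - 5)) - 100226) - 181230 = (((-15 + I*sqrt(6)) + 139*(-8 - 5)) - 100226) - 181230 = (((-15 + I*sqrt(6)) + 139*(-13)) - 100226) - 181230 = (((-15 + I*sqrt(6)) - 1807) - 100226) - 181230 = ((-1822 + I*sqrt(6)) - 100226) - 181230 = (-102048 + I*sqrt(6)) - 181230 = -283278 + I*sqrt(6)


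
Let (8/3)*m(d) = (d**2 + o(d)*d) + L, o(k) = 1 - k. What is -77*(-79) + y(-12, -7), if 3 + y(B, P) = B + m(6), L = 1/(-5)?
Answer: 242807/40 ≈ 6070.2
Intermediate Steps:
L = -1/5 (L = 1*(-1/5) = -1/5 ≈ -0.20000)
m(d) = -3/40 + 3*d**2/8 + 3*d*(1 - d)/8 (m(d) = 3*((d**2 + (1 - d)*d) - 1/5)/8 = 3*((d**2 + d*(1 - d)) - 1/5)/8 = 3*(-1/5 + d**2 + d*(1 - d))/8 = -3/40 + 3*d**2/8 + 3*d*(1 - d)/8)
y(B, P) = -33/40 + B (y(B, P) = -3 + (B + (-3/40 + (3/8)*6)) = -3 + (B + (-3/40 + 9/4)) = -3 + (B + 87/40) = -3 + (87/40 + B) = -33/40 + B)
-77*(-79) + y(-12, -7) = -77*(-79) + (-33/40 - 12) = 6083 - 513/40 = 242807/40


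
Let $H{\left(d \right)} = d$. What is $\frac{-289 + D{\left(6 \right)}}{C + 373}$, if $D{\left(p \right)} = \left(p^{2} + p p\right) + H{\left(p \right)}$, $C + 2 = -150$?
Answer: $- \frac{211}{221} \approx -0.95475$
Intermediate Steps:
$C = -152$ ($C = -2 - 150 = -152$)
$D{\left(p \right)} = p + 2 p^{2}$ ($D{\left(p \right)} = \left(p^{2} + p p\right) + p = \left(p^{2} + p^{2}\right) + p = 2 p^{2} + p = p + 2 p^{2}$)
$\frac{-289 + D{\left(6 \right)}}{C + 373} = \frac{-289 + 6 \left(1 + 2 \cdot 6\right)}{-152 + 373} = \frac{-289 + 6 \left(1 + 12\right)}{221} = \left(-289 + 6 \cdot 13\right) \frac{1}{221} = \left(-289 + 78\right) \frac{1}{221} = \left(-211\right) \frac{1}{221} = - \frac{211}{221}$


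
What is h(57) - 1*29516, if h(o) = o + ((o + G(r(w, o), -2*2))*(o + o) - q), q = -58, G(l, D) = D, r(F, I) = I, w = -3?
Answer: -23359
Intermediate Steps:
h(o) = 58 + o + 2*o*(-4 + o) (h(o) = o + ((o - 2*2)*(o + o) - 1*(-58)) = o + ((o - 4)*(2*o) + 58) = o + ((-4 + o)*(2*o) + 58) = o + (2*o*(-4 + o) + 58) = o + (58 + 2*o*(-4 + o)) = 58 + o + 2*o*(-4 + o))
h(57) - 1*29516 = (58 - 7*57 + 2*57²) - 1*29516 = (58 - 399 + 2*3249) - 29516 = (58 - 399 + 6498) - 29516 = 6157 - 29516 = -23359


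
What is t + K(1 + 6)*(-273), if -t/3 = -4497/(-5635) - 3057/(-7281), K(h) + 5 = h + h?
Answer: -11217419039/4558715 ≈ -2460.7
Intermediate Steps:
K(h) = -5 + 2*h (K(h) = -5 + (h + h) = -5 + 2*h)
t = -16656284/4558715 (t = -3*(-4497/(-5635) - 3057/(-7281)) = -3*(-4497*(-1/5635) - 3057*(-1/7281)) = -3*(4497/5635 + 1019/2427) = -3*16656284/13676145 = -16656284/4558715 ≈ -3.6537)
t + K(1 + 6)*(-273) = -16656284/4558715 + (-5 + 2*(1 + 6))*(-273) = -16656284/4558715 + (-5 + 2*7)*(-273) = -16656284/4558715 + (-5 + 14)*(-273) = -16656284/4558715 + 9*(-273) = -16656284/4558715 - 2457 = -11217419039/4558715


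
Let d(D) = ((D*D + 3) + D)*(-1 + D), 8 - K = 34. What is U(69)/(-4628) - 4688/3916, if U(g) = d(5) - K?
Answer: -31341/25454 ≈ -1.2313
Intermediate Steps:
K = -26 (K = 8 - 1*34 = 8 - 34 = -26)
d(D) = (-1 + D)*(3 + D + D²) (d(D) = ((D² + 3) + D)*(-1 + D) = ((3 + D²) + D)*(-1 + D) = (3 + D + D²)*(-1 + D) = (-1 + D)*(3 + D + D²))
U(g) = 158 (U(g) = (-3 + 5³ + 2*5) - 1*(-26) = (-3 + 125 + 10) + 26 = 132 + 26 = 158)
U(69)/(-4628) - 4688/3916 = 158/(-4628) - 4688/3916 = 158*(-1/4628) - 4688*1/3916 = -79/2314 - 1172/979 = -31341/25454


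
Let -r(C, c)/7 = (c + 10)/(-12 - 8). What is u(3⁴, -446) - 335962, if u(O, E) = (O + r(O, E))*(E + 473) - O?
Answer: -1689881/5 ≈ -3.3798e+5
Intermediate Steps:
r(C, c) = 7/2 + 7*c/20 (r(C, c) = -7*(c + 10)/(-12 - 8) = -7*(10 + c)/(-20) = -7*(10 + c)*(-1)/20 = -7*(-½ - c/20) = 7/2 + 7*c/20)
u(O, E) = -O + (473 + E)*(7/2 + O + 7*E/20) (u(O, E) = (O + (7/2 + 7*E/20))*(E + 473) - O = (7/2 + O + 7*E/20)*(473 + E) - O = (473 + E)*(7/2 + O + 7*E/20) - O = -O + (473 + E)*(7/2 + O + 7*E/20))
u(3⁴, -446) - 335962 = (3311/2 + 472*3⁴ + (7/20)*(-446)² + (3381/20)*(-446) - 446*3⁴) - 335962 = (3311/2 + 472*81 + (7/20)*198916 - 753963/10 - 446*81) - 335962 = (3311/2 + 38232 + 348103/5 - 753963/10 - 36126) - 335962 = -10071/5 - 335962 = -1689881/5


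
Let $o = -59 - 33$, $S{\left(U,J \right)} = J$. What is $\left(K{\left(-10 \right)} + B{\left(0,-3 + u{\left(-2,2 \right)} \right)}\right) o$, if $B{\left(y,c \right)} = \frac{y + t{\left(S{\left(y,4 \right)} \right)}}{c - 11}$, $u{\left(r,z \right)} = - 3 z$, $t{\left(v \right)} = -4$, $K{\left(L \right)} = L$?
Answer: $\frac{4508}{5} \approx 901.6$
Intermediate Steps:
$o = -92$
$B{\left(y,c \right)} = \frac{-4 + y}{-11 + c}$ ($B{\left(y,c \right)} = \frac{y - 4}{c - 11} = \frac{-4 + y}{-11 + c}$)
$\left(K{\left(-10 \right)} + B{\left(0,-3 + u{\left(-2,2 \right)} \right)}\right) o = \left(-10 + \frac{-4 + 0}{-11 - 9}\right) \left(-92\right) = \left(-10 + \frac{1}{-11 - 9} \left(-4\right)\right) \left(-92\right) = \left(-10 + \frac{1}{-20} \left(-4\right)\right) \left(-92\right) = \left(-10 - - \frac{1}{5}\right) \left(-92\right) = \left(-10 + \frac{1}{5}\right) \left(-92\right) = \left(- \frac{49}{5}\right) \left(-92\right) = \frac{4508}{5}$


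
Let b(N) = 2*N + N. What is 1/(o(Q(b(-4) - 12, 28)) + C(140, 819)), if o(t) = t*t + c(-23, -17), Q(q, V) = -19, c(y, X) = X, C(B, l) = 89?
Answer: 1/433 ≈ 0.0023095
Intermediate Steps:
b(N) = 3*N
o(t) = -17 + t**2 (o(t) = t*t - 17 = t**2 - 17 = -17 + t**2)
1/(o(Q(b(-4) - 12, 28)) + C(140, 819)) = 1/((-17 + (-19)**2) + 89) = 1/((-17 + 361) + 89) = 1/(344 + 89) = 1/433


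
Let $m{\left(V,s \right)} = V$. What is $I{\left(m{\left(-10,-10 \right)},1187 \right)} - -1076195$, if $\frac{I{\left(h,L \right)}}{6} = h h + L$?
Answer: $1083917$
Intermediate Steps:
$I{\left(h,L \right)} = 6 L + 6 h^{2}$ ($I{\left(h,L \right)} = 6 \left(h h + L\right) = 6 \left(h^{2} + L\right) = 6 \left(L + h^{2}\right) = 6 L + 6 h^{2}$)
$I{\left(m{\left(-10,-10 \right)},1187 \right)} - -1076195 = \left(6 \cdot 1187 + 6 \left(-10\right)^{2}\right) - -1076195 = \left(7122 + 6 \cdot 100\right) + 1076195 = \left(7122 + 600\right) + 1076195 = 7722 + 1076195 = 1083917$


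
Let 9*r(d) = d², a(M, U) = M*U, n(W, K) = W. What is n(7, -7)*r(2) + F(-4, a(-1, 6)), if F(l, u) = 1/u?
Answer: 53/18 ≈ 2.9444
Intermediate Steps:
r(d) = d²/9
n(7, -7)*r(2) + F(-4, a(-1, 6)) = 7*((⅑)*2²) + 1/(-1*6) = 7*((⅑)*4) + 1/(-6) = 7*(4/9) - ⅙ = 28/9 - ⅙ = 53/18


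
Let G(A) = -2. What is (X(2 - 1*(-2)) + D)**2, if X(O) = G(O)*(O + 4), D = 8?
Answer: 64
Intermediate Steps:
X(O) = -8 - 2*O (X(O) = -2*(O + 4) = -2*(4 + O) = -8 - 2*O)
(X(2 - 1*(-2)) + D)**2 = ((-8 - 2*(2 - 1*(-2))) + 8)**2 = ((-8 - 2*(2 + 2)) + 8)**2 = ((-8 - 2*4) + 8)**2 = ((-8 - 8) + 8)**2 = (-16 + 8)**2 = (-8)**2 = 64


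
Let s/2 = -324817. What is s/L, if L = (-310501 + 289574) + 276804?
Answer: -649634/255877 ≈ -2.5389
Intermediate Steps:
s = -649634 (s = 2*(-324817) = -649634)
L = 255877 (L = -20927 + 276804 = 255877)
s/L = -649634/255877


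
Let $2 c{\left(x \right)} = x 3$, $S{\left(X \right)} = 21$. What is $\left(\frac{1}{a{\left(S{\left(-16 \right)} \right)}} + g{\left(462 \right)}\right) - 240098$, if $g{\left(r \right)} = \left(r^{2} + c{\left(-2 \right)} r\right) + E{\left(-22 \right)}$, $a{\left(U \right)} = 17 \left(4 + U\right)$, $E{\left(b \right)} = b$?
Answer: $- \frac{11926349}{425} \approx -28062.0$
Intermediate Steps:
$c{\left(x \right)} = \frac{3 x}{2}$ ($c{\left(x \right)} = \frac{x 3}{2} = \frac{3 x}{2}$)
$a{\left(U \right)} = 68 + 17 U$
$g{\left(r \right)} = -22 + r^{2} - 3 r$ ($g{\left(r \right)} = \left(r^{2} + \frac{3}{2} \left(-2\right) r\right) - 22 = \left(r^{2} - 3 r\right) - 22 = -22 + r^{2} - 3 r$)
$\left(\frac{1}{a{\left(S{\left(-16 \right)} \right)}} + g{\left(462 \right)}\right) - 240098 = \left(\frac{1}{68 + 17 \cdot 21} - \left(1408 - 213444\right)\right) - 240098 = \left(\frac{1}{68 + 357} - -212036\right) - 240098 = \left(\frac{1}{425} + 212036\right) - 240098 = \frac{90115301}{425} - 240098 = - \frac{11926349}{425}$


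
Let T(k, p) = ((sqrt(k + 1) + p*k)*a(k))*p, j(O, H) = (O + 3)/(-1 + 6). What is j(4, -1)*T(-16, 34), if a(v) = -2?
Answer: 258944/5 - 476*I*sqrt(15)/5 ≈ 51789.0 - 368.71*I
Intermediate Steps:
j(O, H) = 3/5 + O/5 (j(O, H) = (3 + O)/5 = (3 + O)*(1/5) = 3/5 + O/5)
T(k, p) = p*(-2*sqrt(1 + k) - 2*k*p) (T(k, p) = ((sqrt(k + 1) + p*k)*(-2))*p = ((sqrt(1 + k) + k*p)*(-2))*p = (-2*sqrt(1 + k) - 2*k*p)*p = p*(-2*sqrt(1 + k) - 2*k*p))
j(4, -1)*T(-16, 34) = (3/5 + (1/5)*4)*(-2*34*(sqrt(1 - 16) - 16*34)) = (3/5 + 4/5)*(-2*34*(sqrt(-15) - 544)) = 7*(-2*34*(I*sqrt(15) - 544))/5 = 7*(-2*34*(-544 + I*sqrt(15)))/5 = 7*(36992 - 68*I*sqrt(15))/5 = 258944/5 - 476*I*sqrt(15)/5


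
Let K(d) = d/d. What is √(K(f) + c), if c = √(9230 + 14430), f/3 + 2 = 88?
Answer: √(1 + 26*√35) ≈ 12.443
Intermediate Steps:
f = 258 (f = -6 + 3*88 = -6 + 264 = 258)
K(d) = 1
c = 26*√35 (c = √23660 = 26*√35 ≈ 153.82)
√(K(f) + c) = √(1 + 26*√35)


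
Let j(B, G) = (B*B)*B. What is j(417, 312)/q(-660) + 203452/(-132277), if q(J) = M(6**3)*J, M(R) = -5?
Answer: 3196986822967/145504700 ≈ 21972.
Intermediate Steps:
j(B, G) = B**3 (j(B, G) = B**2*B = B**3)
q(J) = -5*J
j(417, 312)/q(-660) + 203452/(-132277) = 417**3/((-5*(-660))) + 203452/(-132277) = 72511713/3300 + 203452*(-1/132277) = 72511713*(1/3300) - 203452/132277 = 24170571/1100 - 203452/132277 = 3196986822967/145504700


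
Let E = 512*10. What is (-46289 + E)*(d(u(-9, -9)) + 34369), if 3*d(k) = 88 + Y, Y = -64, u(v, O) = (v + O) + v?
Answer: -1415266713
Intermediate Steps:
u(v, O) = O + 2*v (u(v, O) = (O + v) + v = O + 2*v)
d(k) = 8 (d(k) = (88 - 64)/3 = (1/3)*24 = 8)
E = 5120
(-46289 + E)*(d(u(-9, -9)) + 34369) = (-46289 + 5120)*(8 + 34369) = -41169*34377 = -1415266713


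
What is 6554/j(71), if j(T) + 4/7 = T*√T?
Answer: 183512/17537623 + 22801366*√71/17537623 ≈ 10.966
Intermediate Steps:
j(T) = -4/7 + T^(3/2) (j(T) = -4/7 + T*√T = -4/7 + T^(3/2))
6554/j(71) = 6554/(-4/7 + 71^(3/2)) = 6554/(-4/7 + 71*√71)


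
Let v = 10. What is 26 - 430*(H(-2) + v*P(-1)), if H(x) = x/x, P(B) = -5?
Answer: 21096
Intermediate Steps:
H(x) = 1
26 - 430*(H(-2) + v*P(-1)) = 26 - 430*(1 + 10*(-5)) = 26 - 430*(1 - 50) = 26 - 430*(-49) = 26 + 21070 = 21096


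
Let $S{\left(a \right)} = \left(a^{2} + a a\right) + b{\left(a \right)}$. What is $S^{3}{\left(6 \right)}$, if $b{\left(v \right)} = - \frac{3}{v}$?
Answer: $\frac{2924207}{8} \approx 3.6553 \cdot 10^{5}$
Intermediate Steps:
$S{\left(a \right)} = - \frac{3}{a} + 2 a^{2}$ ($S{\left(a \right)} = \left(a^{2} + a a\right) - \frac{3}{a} = \left(a^{2} + a^{2}\right) - \frac{3}{a} = 2 a^{2} - \frac{3}{a} = - \frac{3}{a} + 2 a^{2}$)
$S^{3}{\left(6 \right)} = \left(\frac{-3 + 2 \cdot 6^{3}}{6}\right)^{3} = \left(\frac{-3 + 2 \cdot 216}{6}\right)^{3} = \left(\frac{-3 + 432}{6}\right)^{3} = \left(\frac{1}{6} \cdot 429\right)^{3} = \left(\frac{143}{2}\right)^{3} = \frac{2924207}{8}$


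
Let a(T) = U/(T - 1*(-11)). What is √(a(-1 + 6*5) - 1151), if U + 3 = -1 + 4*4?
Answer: I*√115070/10 ≈ 33.922*I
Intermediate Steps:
U = 12 (U = -3 + (-1 + 4*4) = -3 + (-1 + 16) = -3 + 15 = 12)
a(T) = 12/(11 + T) (a(T) = 12/(T - 1*(-11)) = 12/(T + 11) = 12/(11 + T))
√(a(-1 + 6*5) - 1151) = √(12/(11 + (-1 + 6*5)) - 1151) = √(12/(11 + (-1 + 30)) - 1151) = √(12/(11 + 29) - 1151) = √(12/40 - 1151) = √(12*(1/40) - 1151) = √(3/10 - 1151) = √(-11507/10) = I*√115070/10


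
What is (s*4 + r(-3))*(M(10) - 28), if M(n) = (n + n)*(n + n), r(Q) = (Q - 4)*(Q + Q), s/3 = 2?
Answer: 24552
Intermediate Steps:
s = 6 (s = 3*2 = 6)
r(Q) = 2*Q*(-4 + Q) (r(Q) = (-4 + Q)*(2*Q) = 2*Q*(-4 + Q))
M(n) = 4*n**2 (M(n) = (2*n)*(2*n) = 4*n**2)
(s*4 + r(-3))*(M(10) - 28) = (6*4 + 2*(-3)*(-4 - 3))*(4*10**2 - 28) = (24 + 2*(-3)*(-7))*(4*100 - 28) = (24 + 42)*(400 - 28) = 66*372 = 24552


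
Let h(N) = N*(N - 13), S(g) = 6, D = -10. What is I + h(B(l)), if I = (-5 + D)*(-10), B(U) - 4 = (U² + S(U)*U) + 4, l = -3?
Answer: 164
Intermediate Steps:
B(U) = 8 + U² + 6*U (B(U) = 4 + ((U² + 6*U) + 4) = 4 + (4 + U² + 6*U) = 8 + U² + 6*U)
h(N) = N*(-13 + N)
I = 150 (I = (-5 - 10)*(-10) = -15*(-10) = 150)
I + h(B(l)) = 150 + (8 + (-3)² + 6*(-3))*(-13 + (8 + (-3)² + 6*(-3))) = 150 + (8 + 9 - 18)*(-13 + (8 + 9 - 18)) = 150 - (-13 - 1) = 150 - 1*(-14) = 150 + 14 = 164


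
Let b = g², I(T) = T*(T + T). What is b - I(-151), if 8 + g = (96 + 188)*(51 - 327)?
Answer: 6145260062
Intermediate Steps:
g = -78392 (g = -8 + (96 + 188)*(51 - 327) = -8 + 284*(-276) = -8 - 78384 = -78392)
I(T) = 2*T² (I(T) = T*(2*T) = 2*T²)
b = 6145305664 (b = (-78392)² = 6145305664)
b - I(-151) = 6145305664 - 2*(-151)² = 6145305664 - 2*22801 = 6145305664 - 1*45602 = 6145305664 - 45602 = 6145260062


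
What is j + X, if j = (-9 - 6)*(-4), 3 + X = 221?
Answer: 278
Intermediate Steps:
X = 218 (X = -3 + 221 = 218)
j = 60 (j = -15*(-4) = 60)
j + X = 60 + 218 = 278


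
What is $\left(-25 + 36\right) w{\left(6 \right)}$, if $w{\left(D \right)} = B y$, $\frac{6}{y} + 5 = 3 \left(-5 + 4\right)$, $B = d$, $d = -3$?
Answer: $\frac{99}{4} \approx 24.75$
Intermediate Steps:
$B = -3$
$y = - \frac{3}{4}$ ($y = \frac{6}{-5 + 3 \left(-5 + 4\right)} = \frac{6}{-5 + 3 \left(-1\right)} = \frac{6}{-5 - 3} = \frac{6}{-8} = 6 \left(- \frac{1}{8}\right) = - \frac{3}{4} \approx -0.75$)
$w{\left(D \right)} = \frac{9}{4}$ ($w{\left(D \right)} = \left(-3\right) \left(- \frac{3}{4}\right) = \frac{9}{4}$)
$\left(-25 + 36\right) w{\left(6 \right)} = \left(-25 + 36\right) \frac{9}{4} = 11 \cdot \frac{9}{4} = \frac{99}{4}$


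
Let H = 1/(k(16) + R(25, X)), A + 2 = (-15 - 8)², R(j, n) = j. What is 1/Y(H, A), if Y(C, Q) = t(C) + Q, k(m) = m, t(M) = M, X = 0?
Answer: 41/21608 ≈ 0.0018974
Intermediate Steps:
A = 527 (A = -2 + (-15 - 8)² = -2 + (-23)² = -2 + 529 = 527)
H = 1/41 (H = 1/(16 + 25) = 1/41 ≈ 0.024390)
Y(C, Q) = C + Q
1/Y(H, A) = 1/(1/41 + 527) = 1/(21608/41) = 41/21608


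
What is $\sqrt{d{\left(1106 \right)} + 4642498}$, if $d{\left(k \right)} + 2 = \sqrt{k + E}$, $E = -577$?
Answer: $\sqrt{4642519} \approx 2154.6$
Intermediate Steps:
$d{\left(k \right)} = -2 + \sqrt{-577 + k}$ ($d{\left(k \right)} = -2 + \sqrt{k - 577} = -2 + \sqrt{-577 + k}$)
$\sqrt{d{\left(1106 \right)} + 4642498} = \sqrt{\left(-2 + \sqrt{-577 + 1106}\right) + 4642498} = \sqrt{\left(-2 + \sqrt{529}\right) + 4642498} = \sqrt{\left(-2 + 23\right) + 4642498} = \sqrt{21 + 4642498} = \sqrt{4642519}$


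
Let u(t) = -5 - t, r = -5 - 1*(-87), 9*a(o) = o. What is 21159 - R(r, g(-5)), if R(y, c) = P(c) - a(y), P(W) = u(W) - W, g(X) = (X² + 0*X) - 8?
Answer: 190864/9 ≈ 21207.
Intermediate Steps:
a(o) = o/9
r = 82 (r = -5 + 87 = 82)
g(X) = -8 + X² (g(X) = (X² + 0) - 8 = X² - 8 = -8 + X²)
P(W) = -5 - 2*W (P(W) = (-5 - W) - W = -5 - 2*W)
R(y, c) = -5 - 2*c - y/9 (R(y, c) = (-5 - 2*c) - y/9 = -5 - 2*c - y/9)
21159 - R(r, g(-5)) = 21159 - (-5 - 2*(-8 + (-5)²) - ⅑*82) = 21159 - (-5 - 2*(-8 + 25) - 82/9) = 21159 - (-5 - 2*17 - 82/9) = 21159 - (-5 - 34 - 82/9) = 21159 - 1*(-433/9) = 21159 + 433/9 = 190864/9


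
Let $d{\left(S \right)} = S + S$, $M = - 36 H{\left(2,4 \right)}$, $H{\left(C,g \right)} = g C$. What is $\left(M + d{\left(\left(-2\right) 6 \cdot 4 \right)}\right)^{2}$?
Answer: $147456$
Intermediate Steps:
$H{\left(C,g \right)} = C g$
$M = -288$ ($M = - 36 \cdot 2 \cdot 4 = \left(-36\right) 8 = -288$)
$d{\left(S \right)} = 2 S$
$\left(M + d{\left(\left(-2\right) 6 \cdot 4 \right)}\right)^{2} = \left(-288 + 2 \left(-2\right) 6 \cdot 4\right)^{2} = \left(-288 + 2 \left(\left(-12\right) 4\right)\right)^{2} = \left(-288 + 2 \left(-48\right)\right)^{2} = \left(-288 - 96\right)^{2} = \left(-384\right)^{2} = 147456$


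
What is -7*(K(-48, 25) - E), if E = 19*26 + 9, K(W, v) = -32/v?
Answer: 88249/25 ≈ 3530.0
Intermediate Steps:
E = 503 (E = 494 + 9 = 503)
-7*(K(-48, 25) - E) = -7*(-32/25 - 1*503) = -7*(-32*1/25 - 503) = -7*(-32/25 - 503) = -7*(-12607/25) = 88249/25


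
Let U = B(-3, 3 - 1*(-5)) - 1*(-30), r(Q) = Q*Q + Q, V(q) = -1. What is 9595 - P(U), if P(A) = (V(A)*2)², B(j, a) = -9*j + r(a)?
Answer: 9591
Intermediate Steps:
r(Q) = Q + Q² (r(Q) = Q² + Q = Q + Q²)
B(j, a) = -9*j + a*(1 + a)
U = 129 (U = (-9*(-3) + (3 - 1*(-5))*(1 + (3 - 1*(-5)))) - 1*(-30) = (27 + (3 + 5)*(1 + (3 + 5))) + 30 = (27 + 8*(1 + 8)) + 30 = (27 + 8*9) + 30 = (27 + 72) + 30 = 99 + 30 = 129)
P(A) = 4 (P(A) = (-1*2)² = (-2)² = 4)
9595 - P(U) = 9595 - 1*4 = 9595 - 4 = 9591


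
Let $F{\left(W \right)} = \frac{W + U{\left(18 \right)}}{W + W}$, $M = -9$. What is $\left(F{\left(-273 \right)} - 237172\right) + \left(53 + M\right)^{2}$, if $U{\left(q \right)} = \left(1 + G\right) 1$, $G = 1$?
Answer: $- \frac{128438585}{546} \approx -2.3524 \cdot 10^{5}$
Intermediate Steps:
$U{\left(q \right)} = 2$ ($U{\left(q \right)} = \left(1 + 1\right) 1 = 2 \cdot 1 = 2$)
$F{\left(W \right)} = \frac{2 + W}{2 W}$ ($F{\left(W \right)} = \frac{W + 2}{W + W} = \frac{2 + W}{2 W}$)
$\left(F{\left(-273 \right)} - 237172\right) + \left(53 + M\right)^{2} = \left(\frac{2 - 273}{2 \left(-273\right)} - 237172\right) + \left(53 - 9\right)^{2} = \left(\frac{1}{2} \left(- \frac{1}{273}\right) \left(-271\right) - 237172\right) + 44^{2} = \left(\frac{271}{546} - 237172\right) + 1936 = - \frac{129495641}{546} + 1936 = - \frac{128438585}{546}$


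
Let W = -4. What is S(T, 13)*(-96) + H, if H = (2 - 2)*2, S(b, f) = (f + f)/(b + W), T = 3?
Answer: 2496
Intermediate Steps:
S(b, f) = 2*f/(-4 + b) (S(b, f) = (f + f)/(b - 4) = (2*f)/(-4 + b) = 2*f/(-4 + b))
H = 0 (H = 0*2 = 0)
S(T, 13)*(-96) + H = (2*13/(-4 + 3))*(-96) + 0 = (2*13/(-1))*(-96) + 0 = (2*13*(-1))*(-96) + 0 = -26*(-96) + 0 = 2496 + 0 = 2496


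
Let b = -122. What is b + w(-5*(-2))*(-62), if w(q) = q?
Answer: -742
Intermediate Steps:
b + w(-5*(-2))*(-62) = -122 - 5*(-2)*(-62) = -122 + 10*(-62) = -122 - 620 = -742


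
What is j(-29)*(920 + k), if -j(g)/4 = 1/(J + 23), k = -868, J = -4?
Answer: -208/19 ≈ -10.947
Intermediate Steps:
j(g) = -4/19 (j(g) = -4/(-4 + 23) = -4/19)
j(-29)*(920 + k) = -4*(920 - 868)/19 = -4/19*52 = -208/19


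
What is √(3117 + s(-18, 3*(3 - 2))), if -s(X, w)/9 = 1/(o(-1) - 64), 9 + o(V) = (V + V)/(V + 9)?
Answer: √267601881/293 ≈ 55.831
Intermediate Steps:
o(V) = -9 + 2*V/(9 + V) (o(V) = -9 + (V + V)/(V + 9) = -9 + (2*V)/(9 + V) = -9 + 2*V/(9 + V))
s(X, w) = 36/293 (s(X, w) = -9/((-81 - 7*(-1))/(9 - 1) - 64) = -9/((-81 + 7)/8 - 64) = -9/((⅛)*(-74) - 64) = -9/(-37/4 - 64) = -9/(-293/4) = -9*(-4/293) = 36/293)
√(3117 + s(-18, 3*(3 - 2))) = √(3117 + 36/293) = √(913317/293) = √267601881/293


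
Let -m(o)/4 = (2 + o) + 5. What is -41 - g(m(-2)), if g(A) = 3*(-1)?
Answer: -38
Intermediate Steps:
m(o) = -28 - 4*o (m(o) = -4*((2 + o) + 5) = -4*(7 + o) = -28 - 4*o)
g(A) = -3
-41 - g(m(-2)) = -41 - 1*(-3) = -41 + 3 = -38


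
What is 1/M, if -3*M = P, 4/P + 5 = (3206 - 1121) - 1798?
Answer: -423/2 ≈ -211.50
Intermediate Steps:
P = 2/141 (P = 4/(-5 + ((3206 - 1121) - 1798)) = 4/(-5 + (2085 - 1798)) = 4/(-5 + 287) = 4/282 = 4*(1/282) = 2/141 ≈ 0.014184)
M = -2/423 (M = -⅓*2/141 = -2/423 ≈ -0.0047281)
1/M = 1/(-2/423) = -423/2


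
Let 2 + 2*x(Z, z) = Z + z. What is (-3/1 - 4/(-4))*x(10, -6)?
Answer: -2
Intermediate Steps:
x(Z, z) = -1 + Z/2 + z/2 (x(Z, z) = -1 + (Z + z)/2 = -1 + (Z/2 + z/2) = -1 + Z/2 + z/2)
(-3/1 - 4/(-4))*x(10, -6) = (-3/1 - 4/(-4))*(-1 + (1/2)*10 + (1/2)*(-6)) = (-3*1 - 4*(-1/4))*(-1 + 5 - 3) = (-3 + 1)*1 = -2*1 = -2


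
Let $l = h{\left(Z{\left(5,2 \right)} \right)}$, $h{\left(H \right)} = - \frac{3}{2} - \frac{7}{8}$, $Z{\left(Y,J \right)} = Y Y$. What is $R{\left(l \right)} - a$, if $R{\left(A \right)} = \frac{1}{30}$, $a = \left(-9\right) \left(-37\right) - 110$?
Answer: $- \frac{6689}{30} \approx -222.97$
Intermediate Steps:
$Z{\left(Y,J \right)} = Y^{2}$
$h{\left(H \right)} = - \frac{19}{8}$ ($h{\left(H \right)} = \left(-3\right) \frac{1}{2} - \frac{7}{8} = - \frac{3}{2} - \frac{7}{8} = - \frac{19}{8}$)
$l = - \frac{19}{8} \approx -2.375$
$a = 223$ ($a = 333 - 110 = 223$)
$R{\left(A \right)} = \frac{1}{30}$
$R{\left(l \right)} - a = \frac{1}{30} - 223 = - \frac{6689}{30}$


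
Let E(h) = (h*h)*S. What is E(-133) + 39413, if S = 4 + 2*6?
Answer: 322437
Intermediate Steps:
S = 16 (S = 4 + 12 = 16)
E(h) = 16*h² (E(h) = (h*h)*16 = h²*16 = 16*h²)
E(-133) + 39413 = 16*(-133)² + 39413 = 16*17689 + 39413 = 283024 + 39413 = 322437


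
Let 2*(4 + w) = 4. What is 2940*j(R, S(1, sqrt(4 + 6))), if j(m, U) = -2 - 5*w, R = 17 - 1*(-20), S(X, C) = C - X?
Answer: 23520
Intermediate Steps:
w = -2 (w = -4 + (1/2)*4 = -4 + 2 = -2)
R = 37 (R = 17 + 20 = 37)
j(m, U) = 8 (j(m, U) = -2 - 5*(-2) = -2 + 10 = 8)
2940*j(R, S(1, sqrt(4 + 6))) = 2940*8 = 23520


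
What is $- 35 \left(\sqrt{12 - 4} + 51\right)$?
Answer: $-1785 - 70 \sqrt{2} \approx -1884.0$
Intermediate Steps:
$- 35 \left(\sqrt{12 - 4} + 51\right) = - 35 \left(\sqrt{8} + 51\right) = - 35 \left(2 \sqrt{2} + 51\right) = - 35 \left(51 + 2 \sqrt{2}\right) = -1785 - 70 \sqrt{2}$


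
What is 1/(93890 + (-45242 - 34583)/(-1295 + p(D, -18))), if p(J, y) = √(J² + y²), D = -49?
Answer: 1258427203/118231426875345 - 3193*√109/118231426875345 ≈ 1.0643e-5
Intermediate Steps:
1/(93890 + (-45242 - 34583)/(-1295 + p(D, -18))) = 1/(93890 + (-45242 - 34583)/(-1295 + √((-49)² + (-18)²))) = 1/(93890 - 79825/(-1295 + √(2401 + 324))) = 1/(93890 - 79825/(-1295 + √2725)) = 1/(93890 - 79825/(-1295 + 5*√109))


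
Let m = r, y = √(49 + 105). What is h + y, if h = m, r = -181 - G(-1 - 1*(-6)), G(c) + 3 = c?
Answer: -183 + √154 ≈ -170.59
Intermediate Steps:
G(c) = -3 + c
y = √154 ≈ 12.410
r = -183 (r = -181 - (-3 + (-1 - 1*(-6))) = -181 - (-3 + (-1 + 6)) = -181 - (-3 + 5) = -181 - 1*2 = -181 - 2 = -183)
m = -183
h = -183
h + y = -183 + √154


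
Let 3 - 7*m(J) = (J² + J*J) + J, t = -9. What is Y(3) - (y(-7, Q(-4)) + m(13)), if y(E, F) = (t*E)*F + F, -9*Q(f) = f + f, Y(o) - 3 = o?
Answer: -74/63 ≈ -1.1746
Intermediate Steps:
m(J) = 3/7 - 2*J²/7 - J/7 (m(J) = 3/7 - ((J² + J*J) + J)/7 = 3/7 - ((J² + J²) + J)/7 = 3/7 - (2*J² + J)/7 = 3/7 - (J + 2*J²)/7 = 3/7 + (-2*J²/7 - J/7) = 3/7 - 2*J²/7 - J/7)
Y(o) = 3 + o
Q(f) = -2*f/9 (Q(f) = -(f + f)/9 = -2*f/9)
y(E, F) = F - 9*E*F (y(E, F) = (-9*E)*F + F = -9*E*F + F = F - 9*E*F)
Y(3) - (y(-7, Q(-4)) + m(13)) = (3 + 3) - ((-2/9*(-4))*(1 - 9*(-7)) + (3/7 - 2/7*13² - ⅐*13)) = 6 - (8*(1 + 63)/9 + (3/7 - 2/7*169 - 13/7)) = 6 - ((8/9)*64 + (3/7 - 338/7 - 13/7)) = 6 - (512/9 - 348/7) = 6 - 1*452/63 = 6 - 452/63 = -74/63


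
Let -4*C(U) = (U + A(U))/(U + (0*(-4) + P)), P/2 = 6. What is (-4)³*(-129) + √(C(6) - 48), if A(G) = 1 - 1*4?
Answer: 8256 + I*√6918/12 ≈ 8256.0 + 6.9312*I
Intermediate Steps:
A(G) = -3 (A(G) = 1 - 4 = -3)
P = 12 (P = 2*6 = 12)
C(U) = -(-3 + U)/(4*(12 + U)) (C(U) = -(U - 3)/(4*(U + (0*(-4) + 12))) = -(-3 + U)/(4*(U + (0 + 12))) = -(-3 + U)/(4*(U + 12)) = -(-3 + U)/(4*(12 + U)))
(-4)³*(-129) + √(C(6) - 48) = (-4)³*(-129) + √((3 - 1*6)/(4*(12 + 6)) - 48) = -64*(-129) + √((¼)*(3 - 6)/18 - 48) = 8256 + √((¼)*(1/18)*(-3) - 48) = 8256 + √(-1/24 - 48) = 8256 + √(-1153/24) = 8256 + I*√6918/12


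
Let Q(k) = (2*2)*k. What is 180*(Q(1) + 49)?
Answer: 9540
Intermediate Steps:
Q(k) = 4*k
180*(Q(1) + 49) = 180*(4*1 + 49) = 180*(4 + 49) = 180*53 = 9540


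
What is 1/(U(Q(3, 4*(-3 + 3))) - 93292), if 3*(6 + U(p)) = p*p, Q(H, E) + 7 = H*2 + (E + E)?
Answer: -3/279893 ≈ -1.0718e-5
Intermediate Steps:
Q(H, E) = -7 + 2*E + 2*H (Q(H, E) = -7 + (H*2 + (E + E)) = -7 + (2*H + 2*E) = -7 + (2*E + 2*H) = -7 + 2*E + 2*H)
U(p) = -6 + p**2/3 (U(p) = -6 + (p*p)/3 = -6 + p**2/3)
1/(U(Q(3, 4*(-3 + 3))) - 93292) = 1/((-6 + (-7 + 2*(4*(-3 + 3)) + 2*3)**2/3) - 93292) = 1/((-6 + (-7 + 2*(4*0) + 6)**2/3) - 93292) = 1/((-6 + (-7 + 2*0 + 6)**2/3) - 93292) = 1/((-6 + (-7 + 0 + 6)**2/3) - 93292) = 1/((-6 + (1/3)*(-1)**2) - 93292) = 1/((-6 + (1/3)*1) - 93292) = 1/((-6 + 1/3) - 93292) = 1/(-17/3 - 93292) = 1/(-279893/3) = -3/279893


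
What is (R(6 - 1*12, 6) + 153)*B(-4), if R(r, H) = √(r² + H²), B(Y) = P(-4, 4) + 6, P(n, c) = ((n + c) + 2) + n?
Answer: 612 + 24*√2 ≈ 645.94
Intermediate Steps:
P(n, c) = 2 + c + 2*n (P(n, c) = ((c + n) + 2) + n = (2 + c + n) + n = 2 + c + 2*n)
B(Y) = 4 (B(Y) = (2 + 4 + 2*(-4)) + 6 = (2 + 4 - 8) + 6 = -2 + 6 = 4)
R(r, H) = √(H² + r²)
(R(6 - 1*12, 6) + 153)*B(-4) = (√(6² + (6 - 1*12)²) + 153)*4 = (√(36 + (6 - 12)²) + 153)*4 = (√(36 + (-6)²) + 153)*4 = (√(36 + 36) + 153)*4 = (√72 + 153)*4 = (6*√2 + 153)*4 = (153 + 6*√2)*4 = 612 + 24*√2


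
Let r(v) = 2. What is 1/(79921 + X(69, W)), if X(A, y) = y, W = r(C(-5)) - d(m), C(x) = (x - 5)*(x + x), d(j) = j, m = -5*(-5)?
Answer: 1/79898 ≈ 1.2516e-5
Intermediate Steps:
m = 25
C(x) = 2*x*(-5 + x) (C(x) = (-5 + x)*(2*x) = 2*x*(-5 + x))
W = -23 (W = 2 - 1*25 = 2 - 25 = -23)
1/(79921 + X(69, W)) = 1/(79921 - 23) = 1/79898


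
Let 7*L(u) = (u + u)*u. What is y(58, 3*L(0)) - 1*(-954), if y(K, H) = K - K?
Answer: 954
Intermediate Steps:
L(u) = 2*u²/7 (L(u) = ((u + u)*u)/7 = ((2*u)*u)/7 = (2*u²)/7 = 2*u²/7)
y(K, H) = 0
y(58, 3*L(0)) - 1*(-954) = 0 - 1*(-954) = 0 + 954 = 954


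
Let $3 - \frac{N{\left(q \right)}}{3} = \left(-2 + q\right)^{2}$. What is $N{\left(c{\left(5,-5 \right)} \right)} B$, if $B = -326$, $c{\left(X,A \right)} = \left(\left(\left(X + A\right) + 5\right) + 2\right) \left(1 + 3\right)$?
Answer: $658194$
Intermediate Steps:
$c{\left(X,A \right)} = 28 + 4 A + 4 X$ ($c{\left(X,A \right)} = \left(\left(\left(A + X\right) + 5\right) + 2\right) 4 = \left(\left(5 + A + X\right) + 2\right) 4 = \left(7 + A + X\right) 4 = 28 + 4 A + 4 X$)
$N{\left(q \right)} = 9 - 3 \left(-2 + q\right)^{2}$
$N{\left(c{\left(5,-5 \right)} \right)} B = \left(9 - 3 \left(-2 + \left(28 + 4 \left(-5\right) + 4 \cdot 5\right)\right)^{2}\right) \left(-326\right) = \left(9 - 3 \left(-2 + \left(28 - 20 + 20\right)\right)^{2}\right) \left(-326\right) = \left(9 - 3 \left(-2 + 28\right)^{2}\right) \left(-326\right) = \left(9 - 3 \cdot 26^{2}\right) \left(-326\right) = \left(9 - 2028\right) \left(-326\right) = \left(-2019\right) \left(-326\right) = 658194$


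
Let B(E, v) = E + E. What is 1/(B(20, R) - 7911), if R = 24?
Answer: -1/7871 ≈ -0.00012705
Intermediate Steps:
B(E, v) = 2*E
1/(B(20, R) - 7911) = 1/(2*20 - 7911) = 1/(40 - 7911) = 1/(-7871) = -1/7871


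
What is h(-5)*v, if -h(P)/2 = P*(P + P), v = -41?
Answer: 4100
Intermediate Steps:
h(P) = -4*P² (h(P) = -2*P*(P + P) = -2*P*2*P = -4*P²)
h(-5)*v = -4*(-5)²*(-41) = -4*25*(-41) = -100*(-41) = 4100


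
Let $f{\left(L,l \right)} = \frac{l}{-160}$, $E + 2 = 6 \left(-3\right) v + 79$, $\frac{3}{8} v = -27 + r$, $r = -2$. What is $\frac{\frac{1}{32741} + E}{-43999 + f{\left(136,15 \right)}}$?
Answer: $- \frac{1539088960}{46098378511} \approx -0.033387$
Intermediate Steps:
$v = - \frac{232}{3}$ ($v = \frac{8 \left(-27 - 2\right)}{3} = \frac{8}{3} \left(-29\right) = - \frac{232}{3} \approx -77.333$)
$E = 1469$ ($E = -2 + \left(6 \left(-3\right) \left(- \frac{232}{3}\right) + 79\right) = -2 + \left(\left(-18\right) \left(- \frac{232}{3}\right) + 79\right) = -2 + \left(1392 + 79\right) = -2 + 1471 = 1469$)
$f{\left(L,l \right)} = - \frac{l}{160}$ ($f{\left(L,l \right)} = l \left(- \frac{1}{160}\right) = - \frac{l}{160}$)
$\frac{\frac{1}{32741} + E}{-43999 + f{\left(136,15 \right)}} = \frac{\frac{1}{32741} + 1469}{-43999 - \frac{3}{32}} = \frac{48096530}{32741 \left(- \frac{1407971}{32}\right)} = \frac{48096530}{32741} \left(- \frac{32}{1407971}\right) = - \frac{1539088960}{46098378511}$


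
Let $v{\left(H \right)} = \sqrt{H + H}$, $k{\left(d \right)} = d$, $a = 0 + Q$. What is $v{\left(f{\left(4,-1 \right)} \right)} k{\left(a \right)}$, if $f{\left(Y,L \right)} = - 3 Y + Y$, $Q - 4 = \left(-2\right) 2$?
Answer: $0$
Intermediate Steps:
$Q = 0$ ($Q = 4 - 4 = 0$)
$f{\left(Y,L \right)} = - 2 Y$
$a = 0$ ($a = 0 + 0 = 0$)
$v{\left(H \right)} = \sqrt{2} \sqrt{H}$ ($v{\left(H \right)} = \sqrt{2 H} = \sqrt{2} \sqrt{H}$)
$v{\left(f{\left(4,-1 \right)} \right)} k{\left(a \right)} = \sqrt{2} \sqrt{\left(-2\right) 4} \cdot 0 = \sqrt{2} \sqrt{-8} \cdot 0 = \sqrt{2} \cdot 2 i \sqrt{2} \cdot 0 = 4 i 0 = 0$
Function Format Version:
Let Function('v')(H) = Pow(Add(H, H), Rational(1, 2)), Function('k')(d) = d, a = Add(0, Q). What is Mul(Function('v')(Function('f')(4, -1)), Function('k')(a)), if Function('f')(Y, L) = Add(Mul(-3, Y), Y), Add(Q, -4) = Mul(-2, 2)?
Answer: 0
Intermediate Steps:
Q = 0 (Q = Add(4, Mul(-2, 2)) = Add(4, -4) = 0)
Function('f')(Y, L) = Mul(-2, Y)
a = 0 (a = Add(0, 0) = 0)
Function('v')(H) = Mul(Pow(2, Rational(1, 2)), Pow(H, Rational(1, 2))) (Function('v')(H) = Pow(Mul(2, H), Rational(1, 2)) = Mul(Pow(2, Rational(1, 2)), Pow(H, Rational(1, 2))))
Mul(Function('v')(Function('f')(4, -1)), Function('k')(a)) = Mul(Mul(Pow(2, Rational(1, 2)), Pow(Mul(-2, 4), Rational(1, 2))), 0) = Mul(Mul(Pow(2, Rational(1, 2)), Pow(-8, Rational(1, 2))), 0) = Mul(Mul(Pow(2, Rational(1, 2)), Mul(2, I, Pow(2, Rational(1, 2)))), 0) = Mul(Mul(4, I), 0) = 0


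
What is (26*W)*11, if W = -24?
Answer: -6864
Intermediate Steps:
(26*W)*11 = (26*(-24))*11 = -624*11 = -6864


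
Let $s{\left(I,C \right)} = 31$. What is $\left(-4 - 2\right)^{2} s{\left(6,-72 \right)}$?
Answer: $1116$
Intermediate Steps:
$\left(-4 - 2\right)^{2} s{\left(6,-72 \right)} = \left(-4 - 2\right)^{2} \cdot 31 = \left(-6\right)^{2} \cdot 31 = 36 \cdot 31 = 1116$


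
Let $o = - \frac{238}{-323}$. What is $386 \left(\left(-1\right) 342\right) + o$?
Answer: $- \frac{2508214}{19} \approx -1.3201 \cdot 10^{5}$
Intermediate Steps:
$o = \frac{14}{19}$ ($o = \left(-238\right) \left(- \frac{1}{323}\right) = \frac{14}{19} \approx 0.73684$)
$386 \left(\left(-1\right) 342\right) + o = 386 \left(\left(-1\right) 342\right) + \frac{14}{19} = 386 \left(-342\right) + \frac{14}{19} = -132012 + \frac{14}{19} = - \frac{2508214}{19}$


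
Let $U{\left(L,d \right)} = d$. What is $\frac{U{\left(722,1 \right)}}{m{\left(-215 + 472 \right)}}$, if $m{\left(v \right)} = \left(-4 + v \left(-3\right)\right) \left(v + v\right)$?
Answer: $- \frac{1}{398350} \approx -2.5104 \cdot 10^{-6}$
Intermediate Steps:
$m{\left(v \right)} = 2 v \left(-4 - 3 v\right)$ ($m{\left(v \right)} = \left(-4 - 3 v\right) 2 v = 2 v \left(-4 - 3 v\right)$)
$\frac{U{\left(722,1 \right)}}{m{\left(-215 + 472 \right)}} = 1 \frac{1}{\left(-2\right) \left(-215 + 472\right) \left(4 + 3 \left(-215 + 472\right)\right)} = 1 \frac{1}{\left(-2\right) 257 \left(4 + 3 \cdot 257\right)} = 1 \frac{1}{\left(-2\right) 257 \left(4 + 771\right)} = 1 \frac{1}{\left(-2\right) 257 \cdot 775} = 1 \frac{1}{-398350} = 1 \left(- \frac{1}{398350}\right) = - \frac{1}{398350}$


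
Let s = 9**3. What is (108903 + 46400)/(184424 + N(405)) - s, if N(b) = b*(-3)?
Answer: -133404058/183209 ≈ -728.15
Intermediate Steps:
N(b) = -3*b
s = 729
(108903 + 46400)/(184424 + N(405)) - s = (108903 + 46400)/(184424 - 3*405) - 1*729 = 155303/(184424 - 1215) - 729 = 155303/183209 - 729 = -133404058/183209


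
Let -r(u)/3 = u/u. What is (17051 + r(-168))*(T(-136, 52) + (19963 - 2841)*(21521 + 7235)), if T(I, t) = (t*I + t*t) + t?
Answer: 8393683655968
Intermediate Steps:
T(I, t) = t + t² + I*t (T(I, t) = (I*t + t²) + t = (t² + I*t) + t = t + t² + I*t)
r(u) = -3 (r(u) = -3*u/u = -3*1 = -3)
(17051 + r(-168))*(T(-136, 52) + (19963 - 2841)*(21521 + 7235)) = (17051 - 3)*(52*(1 - 136 + 52) + (19963 - 2841)*(21521 + 7235)) = 17048*(52*(-83) + 17122*28756) = 17048*(-4316 + 492360232) = 17048*492355916 = 8393683655968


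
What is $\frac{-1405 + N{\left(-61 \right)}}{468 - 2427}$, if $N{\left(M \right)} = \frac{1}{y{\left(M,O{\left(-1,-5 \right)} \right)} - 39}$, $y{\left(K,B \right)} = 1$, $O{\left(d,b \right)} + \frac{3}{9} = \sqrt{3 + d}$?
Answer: $\frac{17797}{24814} \approx 0.71722$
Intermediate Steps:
$O{\left(d,b \right)} = - \frac{1}{3} + \sqrt{3 + d}$
$N{\left(M \right)} = - \frac{1}{38}$ ($N{\left(M \right)} = \frac{1}{1 - 39} = \frac{1}{-38} = - \frac{1}{38}$)
$\frac{-1405 + N{\left(-61 \right)}}{468 - 2427} = \frac{-1405 - \frac{1}{38}}{468 - 2427} = - \frac{53391}{38 \left(-1959\right)} = \left(- \frac{53391}{38}\right) \left(- \frac{1}{1959}\right) = \frac{17797}{24814}$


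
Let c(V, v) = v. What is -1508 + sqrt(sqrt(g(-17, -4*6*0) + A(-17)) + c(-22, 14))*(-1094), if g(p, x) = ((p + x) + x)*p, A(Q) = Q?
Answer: -1508 - 1094*sqrt(14 + 4*sqrt(17)) ≈ -7549.1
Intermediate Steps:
g(p, x) = p*(p + 2*x) (g(p, x) = (p + 2*x)*p = p*(p + 2*x))
-1508 + sqrt(sqrt(g(-17, -4*6*0) + A(-17)) + c(-22, 14))*(-1094) = -1508 + sqrt(sqrt(-17*(-17 + 2*(-4*6*0)) - 17) + 14)*(-1094) = -1508 + sqrt(sqrt(-17*(-17 + 2*(-24*0)) - 17) + 14)*(-1094) = -1508 + sqrt(sqrt(-17*(-17 + 2*0) - 17) + 14)*(-1094) = -1508 + sqrt(sqrt(-17*(-17 + 0) - 17) + 14)*(-1094) = -1508 + sqrt(sqrt(-17*(-17) - 17) + 14)*(-1094) = -1508 + sqrt(sqrt(289 - 17) + 14)*(-1094) = -1508 + sqrt(sqrt(272) + 14)*(-1094) = -1508 + sqrt(4*sqrt(17) + 14)*(-1094) = -1508 + sqrt(14 + 4*sqrt(17))*(-1094) = -1508 - 1094*sqrt(14 + 4*sqrt(17))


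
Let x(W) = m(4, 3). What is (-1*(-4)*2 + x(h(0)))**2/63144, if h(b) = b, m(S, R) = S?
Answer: 2/877 ≈ 0.0022805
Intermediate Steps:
x(W) = 4
(-1*(-4)*2 + x(h(0)))**2/63144 = (-1*(-4)*2 + 4)**2/63144 = (4*2 + 4)**2*(1/63144) = (8 + 4)**2*(1/63144) = 12**2*(1/63144) = 144*(1/63144) = 2/877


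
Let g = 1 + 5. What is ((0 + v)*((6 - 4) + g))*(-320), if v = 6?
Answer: -15360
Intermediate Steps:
g = 6
((0 + v)*((6 - 4) + g))*(-320) = ((0 + 6)*((6 - 4) + 6))*(-320) = (6*(2 + 6))*(-320) = (6*8)*(-320) = 48*(-320) = -15360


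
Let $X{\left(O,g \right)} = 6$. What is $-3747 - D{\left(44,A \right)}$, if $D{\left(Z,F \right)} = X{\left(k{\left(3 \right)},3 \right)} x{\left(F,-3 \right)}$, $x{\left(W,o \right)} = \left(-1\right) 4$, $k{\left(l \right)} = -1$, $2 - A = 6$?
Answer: $-3723$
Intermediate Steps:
$A = -4$ ($A = 2 - 6 = -4$)
$x{\left(W,o \right)} = -4$
$D{\left(Z,F \right)} = -24$ ($D{\left(Z,F \right)} = 6 \left(-4\right) = -24$)
$-3747 - D{\left(44,A \right)} = -3747 - -24 = -3747 + 24 = -3723$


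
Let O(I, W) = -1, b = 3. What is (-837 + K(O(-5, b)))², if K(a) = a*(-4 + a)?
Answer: 692224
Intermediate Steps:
(-837 + K(O(-5, b)))² = (-837 - (-4 - 1))² = (-837 - 1*(-5))² = (-837 + 5)² = (-832)² = 692224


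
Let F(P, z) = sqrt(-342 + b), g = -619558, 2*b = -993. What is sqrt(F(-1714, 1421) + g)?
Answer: sqrt(-2478232 + 2*I*sqrt(3354))/2 ≈ 0.018394 + 787.12*I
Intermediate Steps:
b = -993/2 (b = (1/2)*(-993) = -993/2 ≈ -496.50)
F(P, z) = I*sqrt(3354)/2 (F(P, z) = sqrt(-342 - 993/2) = sqrt(-1677/2) = I*sqrt(3354)/2)
sqrt(F(-1714, 1421) + g) = sqrt(I*sqrt(3354)/2 - 619558) = sqrt(-619558 + I*sqrt(3354)/2)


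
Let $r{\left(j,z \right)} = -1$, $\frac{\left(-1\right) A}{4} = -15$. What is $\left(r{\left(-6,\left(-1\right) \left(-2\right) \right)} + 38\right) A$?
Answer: $2220$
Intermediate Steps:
$A = 60$ ($A = \left(-4\right) \left(-15\right) = 60$)
$\left(r{\left(-6,\left(-1\right) \left(-2\right) \right)} + 38\right) A = \left(-1 + 38\right) 60 = 37 \cdot 60 = 2220$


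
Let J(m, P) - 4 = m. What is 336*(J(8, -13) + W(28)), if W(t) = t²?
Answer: 267456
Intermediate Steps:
J(m, P) = 4 + m
336*(J(8, -13) + W(28)) = 336*((4 + 8) + 28²) = 336*(12 + 784) = 336*796 = 267456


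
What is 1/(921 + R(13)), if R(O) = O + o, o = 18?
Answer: 1/952 ≈ 0.0010504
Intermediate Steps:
R(O) = 18 + O (R(O) = O + 18 = 18 + O)
1/(921 + R(13)) = 1/(921 + (18 + 13)) = 1/(921 + 31) = 1/952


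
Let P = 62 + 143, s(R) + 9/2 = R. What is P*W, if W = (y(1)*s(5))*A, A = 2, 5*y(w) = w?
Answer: 41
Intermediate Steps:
y(w) = w/5
s(R) = -9/2 + R
W = 1/5 (W = (((1/5)*1)*(-9/2 + 5))*2 = ((1/5)*(1/2))*2 = (1/10)*2 = 1/5 ≈ 0.20000)
P = 205
P*W = 205*(1/5) = 41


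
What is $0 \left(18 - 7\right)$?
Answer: $0$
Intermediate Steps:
$0 \left(18 - 7\right) = 0 \cdot 11 = 0$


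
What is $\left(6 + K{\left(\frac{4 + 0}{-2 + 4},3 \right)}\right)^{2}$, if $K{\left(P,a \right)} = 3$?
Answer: $81$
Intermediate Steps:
$\left(6 + K{\left(\frac{4 + 0}{-2 + 4},3 \right)}\right)^{2} = \left(6 + 3\right)^{2} = 9^{2} = 81$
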